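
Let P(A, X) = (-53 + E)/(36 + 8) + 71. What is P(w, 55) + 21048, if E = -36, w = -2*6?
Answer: 929147/44 ≈ 21117.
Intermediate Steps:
w = -12
P(A, X) = 3035/44 (P(A, X) = (-53 - 36)/(36 + 8) + 71 = -89/44 + 71 = 3035/44)
P(w, 55) + 21048 = 3035/44 + 21048 = 929147/44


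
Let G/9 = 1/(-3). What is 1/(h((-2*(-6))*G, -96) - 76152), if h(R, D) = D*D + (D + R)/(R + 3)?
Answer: -1/66932 ≈ -1.4941e-5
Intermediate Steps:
G = -3 (G = 9/(-3) = 9*(-⅓) = -3)
h(R, D) = D² + (D + R)/(3 + R)
1/(h((-2*(-6))*G, -96) - 76152) = 1/((-96 - 2*(-6)*(-3) + 3*(-96)² + (-2*(-6)*(-3))*(-96)²)/(3 - 2*(-6)*(-3)) - 76152) = 1/((-96 + 12*(-3) + 3*9216 + (12*(-3))*9216)/(3 + 12*(-3)) - 76152) = 1/((-96 - 36 + 27648 - 36*9216)/(3 - 36) - 76152) = 1/((-96 - 36 + 27648 - 331776)/(-33) - 76152) = 1/(-1/33*(-304260) - 76152) = 1/(9220 - 76152) = 1/(-66932) = -1/66932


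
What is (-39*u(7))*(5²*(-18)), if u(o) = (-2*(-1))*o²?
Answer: 1719900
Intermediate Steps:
u(o) = 2*o²
(-39*u(7))*(5²*(-18)) = (-78*7²)*(5²*(-18)) = (-78*49)*(25*(-18)) = -39*98*(-450) = -3822*(-450) = 1719900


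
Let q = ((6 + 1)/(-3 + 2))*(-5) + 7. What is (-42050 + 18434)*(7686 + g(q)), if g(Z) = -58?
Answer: -180142848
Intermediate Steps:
q = 42 (q = (7/(-1))*(-5) + 7 = (7*(-1))*(-5) + 7 = -7*(-5) + 7 = 35 + 7 = 42)
(-42050 + 18434)*(7686 + g(q)) = (-42050 + 18434)*(7686 - 58) = -23616*7628 = -180142848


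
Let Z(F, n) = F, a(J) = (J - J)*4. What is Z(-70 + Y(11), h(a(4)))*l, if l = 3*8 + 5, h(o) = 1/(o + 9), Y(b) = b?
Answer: -1711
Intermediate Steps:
a(J) = 0 (a(J) = 0*4 = 0)
h(o) = 1/(9 + o)
l = 29 (l = 24 + 5 = 29)
Z(-70 + Y(11), h(a(4)))*l = (-70 + 11)*29 = -59*29 = -1711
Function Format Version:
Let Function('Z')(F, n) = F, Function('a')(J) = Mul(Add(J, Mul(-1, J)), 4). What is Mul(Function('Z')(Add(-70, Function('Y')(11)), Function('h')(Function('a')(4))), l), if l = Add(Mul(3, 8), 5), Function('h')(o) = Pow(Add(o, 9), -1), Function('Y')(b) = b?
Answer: -1711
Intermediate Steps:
Function('a')(J) = 0 (Function('a')(J) = Mul(0, 4) = 0)
Function('h')(o) = Pow(Add(9, o), -1)
l = 29 (l = Add(24, 5) = 29)
Mul(Function('Z')(Add(-70, Function('Y')(11)), Function('h')(Function('a')(4))), l) = Mul(Add(-70, 11), 29) = Mul(-59, 29) = -1711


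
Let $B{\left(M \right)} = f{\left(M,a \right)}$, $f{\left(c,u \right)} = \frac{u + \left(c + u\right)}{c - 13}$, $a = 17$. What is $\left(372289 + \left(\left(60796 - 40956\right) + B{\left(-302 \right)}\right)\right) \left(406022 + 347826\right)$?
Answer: $\frac{93115985684744}{315} \approx 2.9561 \cdot 10^{11}$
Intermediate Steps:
$f{\left(c,u \right)} = \frac{c + 2 u}{-13 + c}$
$B{\left(M \right)} = \frac{34 + M}{-13 + M}$ ($B{\left(M \right)} = \frac{M + 2 \cdot 17}{-13 + M} = \frac{M + 34}{-13 + M} = \frac{34 + M}{-13 + M}$)
$\left(372289 + \left(\left(60796 - 40956\right) + B{\left(-302 \right)}\right)\right) \left(406022 + 347826\right) = \left(372289 + \left(\left(60796 - 40956\right) + \frac{34 - 302}{-13 - 302}\right)\right) \left(406022 + 347826\right) = \left(372289 + \left(19840 + \frac{1}{-315} \left(-268\right)\right)\right) 753848 = \left(372289 + \left(19840 - - \frac{268}{315}\right)\right) 753848 = \left(372289 + \left(19840 + \frac{268}{315}\right)\right) 753848 = \left(372289 + \frac{6249868}{315}\right) 753848 = \frac{123520903}{315} \cdot 753848 = \frac{93115985684744}{315}$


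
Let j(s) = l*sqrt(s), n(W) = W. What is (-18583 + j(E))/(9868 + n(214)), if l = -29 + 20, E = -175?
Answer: -18583/10082 - 45*I*sqrt(7)/10082 ≈ -1.8432 - 0.011809*I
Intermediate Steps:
l = -9
j(s) = -9*sqrt(s)
(-18583 + j(E))/(9868 + n(214)) = (-18583 - 45*I*sqrt(7))/(9868 + 214) = (-18583 - 45*I*sqrt(7))/10082 = (-18583 - 45*I*sqrt(7))*(1/10082) = -18583/10082 - 45*I*sqrt(7)/10082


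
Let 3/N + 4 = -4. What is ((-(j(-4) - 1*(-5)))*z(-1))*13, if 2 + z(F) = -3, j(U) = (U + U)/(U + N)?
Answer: 3107/7 ≈ 443.86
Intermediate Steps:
N = -3/8 (N = 3/(-4 - 4) = 3/(-8) = 3*(-1/8) = -3/8 ≈ -0.37500)
j(U) = 2*U/(-3/8 + U) (j(U) = (U + U)/(U - 3/8) = (2*U)/(-3/8 + U) = 2*U/(-3/8 + U))
z(F) = -5 (z(F) = -2 - 3 = -5)
((-(j(-4) - 1*(-5)))*z(-1))*13 = (-(16*(-4)/(-3 + 8*(-4)) - 1*(-5))*(-5))*13 = (-(16*(-4)/(-3 - 32) + 5)*(-5))*13 = (-(16*(-4)/(-35) + 5)*(-5))*13 = (-(16*(-4)*(-1/35) + 5)*(-5))*13 = (-(64/35 + 5)*(-5))*13 = (-1*239/35*(-5))*13 = -239/35*(-5)*13 = (239/7)*13 = 3107/7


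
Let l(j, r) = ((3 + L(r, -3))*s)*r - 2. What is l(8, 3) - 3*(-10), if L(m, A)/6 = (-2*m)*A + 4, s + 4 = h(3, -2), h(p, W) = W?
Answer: -2402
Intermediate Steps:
s = -6 (s = -4 - 2 = -6)
L(m, A) = 24 - 12*A*m (L(m, A) = 6*((-2*m)*A + 4) = 6*(-2*A*m + 4) = 6*(4 - 2*A*m) = 24 - 12*A*m)
l(j, r) = -2 + r*(-162 - 216*r) (l(j, r) = ((3 + (24 - 12*(-3)*r))*(-6))*r - 2 = ((3 + (24 + 36*r))*(-6))*r - 2 = ((27 + 36*r)*(-6))*r - 2 = (-162 - 216*r)*r - 2 = r*(-162 - 216*r) - 2 = -2 + r*(-162 - 216*r))
l(8, 3) - 3*(-10) = (-2 - 216*3² - 162*3) - 3*(-10) = (-2 - 216*9 - 486) + 30 = (-2 - 1944 - 486) + 30 = -2432 + 30 = -2402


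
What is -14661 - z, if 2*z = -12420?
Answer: -8451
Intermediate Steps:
z = -6210 (z = (½)*(-12420) = -6210)
-14661 - z = -14661 - 1*(-6210) = -14661 + 6210 = -8451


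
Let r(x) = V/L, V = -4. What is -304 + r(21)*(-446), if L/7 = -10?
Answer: -11532/35 ≈ -329.49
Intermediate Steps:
L = -70 (L = 7*(-10) = -70)
r(x) = 2/35 (r(x) = -4/(-70) = -4*(-1/70) = 2/35)
-304 + r(21)*(-446) = -304 + (2/35)*(-446) = -304 - 892/35 = -11532/35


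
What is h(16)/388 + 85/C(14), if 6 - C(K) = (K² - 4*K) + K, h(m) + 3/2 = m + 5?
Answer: -15047/28712 ≈ -0.52407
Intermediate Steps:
h(m) = 7/2 + m (h(m) = -3/2 + (m + 5) = -3/2 + (5 + m) = 7/2 + m)
C(K) = 6 - K² + 3*K (C(K) = 6 - ((K² - 4*K) + K) = 6 - (K² - 3*K) = 6 + (-K² + 3*K) = 6 - K² + 3*K)
h(16)/388 + 85/C(14) = (7/2 + 16)/388 + 85/(6 - 1*14² + 3*14) = (39/2)*(1/388) + 85/(6 - 1*196 + 42) = 39/776 + 85/(6 - 196 + 42) = 39/776 + 85/(-148) = 39/776 + 85*(-1/148) = 39/776 - 85/148 = -15047/28712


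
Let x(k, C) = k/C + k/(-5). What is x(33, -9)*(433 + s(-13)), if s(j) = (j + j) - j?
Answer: -4312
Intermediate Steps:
x(k, C) = -k/5 + k/C (x(k, C) = k/C + k*(-⅕) = k/C - k/5 = -k/5 + k/C)
s(j) = j (s(j) = 2*j - j = j)
x(33, -9)*(433 + s(-13)) = (-⅕*33 + 33/(-9))*(433 - 13) = (-33/5 + 33*(-⅑))*420 = (-33/5 - 11/3)*420 = -154/15*420 = -4312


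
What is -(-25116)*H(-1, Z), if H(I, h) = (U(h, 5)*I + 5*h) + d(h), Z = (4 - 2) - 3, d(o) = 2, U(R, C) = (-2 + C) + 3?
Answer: -226044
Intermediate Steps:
U(R, C) = 1 + C
Z = -1 (Z = 2 - 3 = -1)
H(I, h) = 2 + 5*h + 6*I (H(I, h) = ((1 + 5)*I + 5*h) + 2 = (6*I + 5*h) + 2 = (5*h + 6*I) + 2 = 2 + 5*h + 6*I)
-(-25116)*H(-1, Z) = -(-25116)*(2 + 5*(-1) + 6*(-1)) = -(-25116)*(2 - 5 - 6) = -(-25116)*(-9) = -6279*36 = -226044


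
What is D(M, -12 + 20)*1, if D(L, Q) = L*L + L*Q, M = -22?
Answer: 308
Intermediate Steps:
D(L, Q) = L**2 + L*Q
D(M, -12 + 20)*1 = -22*(-22 + (-12 + 20))*1 = -22*(-22 + 8)*1 = -22*(-14)*1 = 308*1 = 308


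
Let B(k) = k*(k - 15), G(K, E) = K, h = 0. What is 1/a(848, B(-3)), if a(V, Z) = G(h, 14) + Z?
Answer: 1/54 ≈ 0.018519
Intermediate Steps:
B(k) = k*(-15 + k)
a(V, Z) = Z (a(V, Z) = 0 + Z = Z)
1/a(848, B(-3)) = 1/(-3*(-15 - 3)) = 1/(-3*(-18)) = 1/54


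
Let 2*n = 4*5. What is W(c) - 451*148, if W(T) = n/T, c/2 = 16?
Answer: -1067963/16 ≈ -66748.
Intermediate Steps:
c = 32 (c = 2*16 = 32)
n = 10 (n = (4*5)/2 = (1/2)*20 = 10)
W(T) = 10/T
W(c) - 451*148 = 10/32 - 451*148 = 10*(1/32) - 66748 = 5/16 - 66748 = -1067963/16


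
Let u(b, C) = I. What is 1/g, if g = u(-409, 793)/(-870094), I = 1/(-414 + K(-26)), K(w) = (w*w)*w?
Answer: 15652991060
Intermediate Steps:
K(w) = w³ (K(w) = w²*w = w³)
I = -1/17990 (I = 1/(-414 + (-26)³) = 1/(-414 - 17576) = 1/(-17990) = -1/17990 ≈ -5.5586e-5)
u(b, C) = -1/17990
g = 1/15652991060 (g = -1/17990/(-870094) = -1/17990*(-1/870094) = 1/15652991060 ≈ 6.3886e-11)
1/g = 1/(1/15652991060) = 15652991060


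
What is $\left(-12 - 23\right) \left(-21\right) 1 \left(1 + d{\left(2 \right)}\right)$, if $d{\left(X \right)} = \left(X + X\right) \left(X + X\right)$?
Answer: $12495$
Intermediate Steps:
$d{\left(X \right)} = 4 X^{2}$ ($d{\left(X \right)} = 2 X 2 X = 4 X^{2}$)
$\left(-12 - 23\right) \left(-21\right) 1 \left(1 + d{\left(2 \right)}\right) = \left(-12 - 23\right) \left(-21\right) 1 \left(1 + 4 \cdot 2^{2}\right) = \left(-35\right) \left(-21\right) 1 \left(1 + 4 \cdot 4\right) = 735 \cdot 1 \left(1 + 16\right) = 735 \cdot 1 \cdot 17 = 735 \cdot 17 = 12495$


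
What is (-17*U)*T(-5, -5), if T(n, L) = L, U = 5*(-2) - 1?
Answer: -935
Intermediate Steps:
U = -11 (U = -10 - 1 = -11)
(-17*U)*T(-5, -5) = -17*(-11)*(-5) = 187*(-5) = -935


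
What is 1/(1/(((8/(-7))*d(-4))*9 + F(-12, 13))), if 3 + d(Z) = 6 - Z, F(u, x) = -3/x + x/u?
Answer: -11437/156 ≈ -73.314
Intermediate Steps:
d(Z) = 3 - Z (d(Z) = -3 + (6 - Z) = 3 - Z)
1/(1/(((8/(-7))*d(-4))*9 + F(-12, 13))) = 1/(1/(((8/(-7))*(3 - 1*(-4)))*9 + (-3/13 + 13/(-12)))) = 1/(1/(((8*(-1/7))*(3 + 4))*9 + (-3*1/13 + 13*(-1/12)))) = 1/(1/(-8/7*7*9 + (-3/13 - 13/12))) = 1/(1/(-8*9 - 205/156)) = 1/(1/(-72 - 205/156)) = 1/(1/(-11437/156)) = 1/(-156/11437) = -11437/156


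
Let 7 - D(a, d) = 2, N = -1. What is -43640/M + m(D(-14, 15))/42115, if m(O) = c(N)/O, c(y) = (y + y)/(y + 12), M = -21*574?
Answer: 50542199446/13960490775 ≈ 3.6204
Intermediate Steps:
M = -12054
D(a, d) = 5 (D(a, d) = 7 - 1*2 = 7 - 2 = 5)
c(y) = 2*y/(12 + y) (c(y) = (2*y)/(12 + y) = 2*y/(12 + y))
m(O) = -2/(11*O) (m(O) = (2*(-1)/(12 - 1))/O = (2*(-1)/11)/O = (2*(-1)*(1/11))/O = -2/(11*O))
-43640/M + m(D(-14, 15))/42115 = -43640/(-12054) - 2/11/5/42115 = -43640*(-1/12054) - 2/11*1/5*(1/42115) = 21820/6027 - 2/55*1/42115 = 21820/6027 - 2/2316325 = 50542199446/13960490775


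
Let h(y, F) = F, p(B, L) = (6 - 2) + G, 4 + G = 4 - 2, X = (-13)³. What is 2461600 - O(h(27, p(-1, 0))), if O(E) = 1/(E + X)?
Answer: 5403212001/2195 ≈ 2.4616e+6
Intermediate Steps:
X = -2197
G = -2 (G = -4 + (4 - 2) = -4 + 2 = -2)
p(B, L) = 2 (p(B, L) = (6 - 2) - 2 = 4 - 2 = 2)
O(E) = 1/(-2197 + E) (O(E) = 1/(E - 2197) = 1/(-2197 + E))
2461600 - O(h(27, p(-1, 0))) = 2461600 - 1/(-2197 + 2) = 2461600 - 1/(-2195) = 2461600 - 1*(-1/2195) = 2461600 + 1/2195 = 5403212001/2195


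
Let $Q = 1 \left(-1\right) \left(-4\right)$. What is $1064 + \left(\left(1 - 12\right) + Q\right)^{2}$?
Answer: $1113$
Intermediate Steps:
$Q = 4$ ($Q = \left(-1\right) \left(-4\right) = 4$)
$1064 + \left(\left(1 - 12\right) + Q\right)^{2} = 1064 + \left(\left(1 - 12\right) + 4\right)^{2} = 1064 + \left(-11 + 4\right)^{2} = 1064 + \left(-7\right)^{2} = 1064 + 49 = 1113$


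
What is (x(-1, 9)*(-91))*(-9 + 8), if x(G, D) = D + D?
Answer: 1638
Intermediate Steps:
x(G, D) = 2*D
(x(-1, 9)*(-91))*(-9 + 8) = ((2*9)*(-91))*(-9 + 8) = (18*(-91))*(-1) = -1638*(-1) = 1638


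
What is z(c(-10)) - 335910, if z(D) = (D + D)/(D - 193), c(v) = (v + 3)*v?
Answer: -41317070/123 ≈ -3.3591e+5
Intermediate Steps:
c(v) = v*(3 + v) (c(v) = (3 + v)*v = v*(3 + v))
z(D) = 2*D/(-193 + D) (z(D) = (2*D)/(-193 + D) = 2*D/(-193 + D))
z(c(-10)) - 335910 = 2*(-10*(3 - 10))/(-193 - 10*(3 - 10)) - 335910 = 2*(-10*(-7))/(-193 - 10*(-7)) - 335910 = 2*70/(-193 + 70) - 335910 = 2*70/(-123) - 335910 = 2*70*(-1/123) - 335910 = -140/123 - 335910 = -41317070/123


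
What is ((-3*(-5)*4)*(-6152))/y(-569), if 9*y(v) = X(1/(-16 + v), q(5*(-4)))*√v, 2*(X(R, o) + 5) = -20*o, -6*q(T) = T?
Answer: -1993248*I*√569/13087 ≈ -3633.1*I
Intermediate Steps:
q(T) = -T/6
X(R, o) = -5 - 10*o (X(R, o) = -5 + (-20*o)/2 = -5 - 10*o)
y(v) = -115*√v/27 (y(v) = ((-5 - (-5)*5*(-4)/3)*√v)/9 = ((-5 - (-5)*(-20)/3)*√v)/9 = ((-5 - 10*10/3)*√v)/9 = ((-5 - 100/3)*√v)/9 = (-115*√v/3)/9 = -115*√v/27)
((-3*(-5)*4)*(-6152))/y(-569) = ((-3*(-5)*4)*(-6152))/((-115*I*√569/27)) = ((15*4)*(-6152))/((-115*I*√569/27)) = (60*(-6152))/((-115*I*√569/27)) = -1993248*I*√569/13087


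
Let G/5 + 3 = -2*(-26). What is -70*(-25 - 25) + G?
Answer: 3745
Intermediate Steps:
G = 245 (G = -15 + 5*(-2*(-26)) = -15 + 5*52 = -15 + 260 = 245)
-70*(-25 - 25) + G = -70*(-25 - 25) + 245 = -70*(-50) + 245 = 3500 + 245 = 3745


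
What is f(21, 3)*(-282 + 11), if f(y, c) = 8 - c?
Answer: -1355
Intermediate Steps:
f(21, 3)*(-282 + 11) = (8 - 1*3)*(-282 + 11) = (8 - 3)*(-271) = 5*(-271) = -1355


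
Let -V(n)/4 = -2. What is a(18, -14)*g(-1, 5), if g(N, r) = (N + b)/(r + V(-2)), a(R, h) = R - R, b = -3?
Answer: 0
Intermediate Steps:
V(n) = 8 (V(n) = -4*(-2) = 8)
a(R, h) = 0
g(N, r) = (-3 + N)/(8 + r) (g(N, r) = (N - 3)/(r + 8) = (-3 + N)/(8 + r))
a(18, -14)*g(-1, 5) = 0*((-3 - 1)/(8 + 5)) = 0*(-4/13) = 0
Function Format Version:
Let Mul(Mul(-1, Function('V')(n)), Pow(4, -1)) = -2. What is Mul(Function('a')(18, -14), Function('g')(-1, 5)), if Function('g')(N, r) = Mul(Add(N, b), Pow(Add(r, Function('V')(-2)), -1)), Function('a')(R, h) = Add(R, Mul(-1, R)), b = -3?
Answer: 0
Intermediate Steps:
Function('V')(n) = 8 (Function('V')(n) = Mul(-4, -2) = 8)
Function('a')(R, h) = 0
Function('g')(N, r) = Mul(Pow(Add(8, r), -1), Add(-3, N)) (Function('g')(N, r) = Mul(Add(N, -3), Pow(Add(r, 8), -1)) = Mul(Add(-3, N), Pow(Add(8, r), -1)) = Mul(Pow(Add(8, r), -1), Add(-3, N)))
Mul(Function('a')(18, -14), Function('g')(-1, 5)) = Mul(0, Mul(Pow(Add(8, 5), -1), Add(-3, -1))) = Mul(0, Mul(Pow(13, -1), -4)) = Mul(0, Mul(Rational(1, 13), -4)) = Mul(0, Rational(-4, 13)) = 0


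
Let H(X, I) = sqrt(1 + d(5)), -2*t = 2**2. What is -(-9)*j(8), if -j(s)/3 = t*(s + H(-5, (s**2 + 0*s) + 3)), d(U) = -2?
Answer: 432 + 54*I ≈ 432.0 + 54.0*I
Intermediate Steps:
t = -2 (t = -1/2*2**2 = -1/2*4 = -2)
H(X, I) = I (H(X, I) = sqrt(1 - 2) = sqrt(-1) = I)
j(s) = 6*I + 6*s (j(s) = -(-6)*(s + I) = -(-6)*(I + s) = -3*(-2*I - 2*s) = 6*I + 6*s)
-(-9)*j(8) = -(-9)*(6*I + 6*8) = -(-9)*(6*I + 48) = -(-9)*(48 + 6*I) = -3*(-144 - 18*I) = 432 + 54*I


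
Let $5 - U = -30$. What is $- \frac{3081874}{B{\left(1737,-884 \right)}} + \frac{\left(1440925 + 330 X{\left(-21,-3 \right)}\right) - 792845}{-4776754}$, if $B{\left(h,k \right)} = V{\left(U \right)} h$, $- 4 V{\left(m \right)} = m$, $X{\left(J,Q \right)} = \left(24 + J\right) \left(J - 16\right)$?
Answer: $\frac{29424121362617}{145201379715} \approx 202.64$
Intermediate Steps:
$X{\left(J,Q \right)} = \left(-16 + J\right) \left(24 + J\right)$ ($X{\left(J,Q \right)} = \left(24 + J\right) \left(-16 + J\right) = \left(-16 + J\right) \left(24 + J\right)$)
$U = 35$ ($U = 5 - -30 = 5 + 30 = 35$)
$V{\left(m \right)} = - \frac{m}{4}$
$B{\left(h,k \right)} = - \frac{35 h}{4}$ ($B{\left(h,k \right)} = \left(- \frac{1}{4}\right) 35 h = - \frac{35 h}{4}$)
$- \frac{3081874}{B{\left(1737,-884 \right)}} + \frac{\left(1440925 + 330 X{\left(-21,-3 \right)}\right) - 792845}{-4776754} = - \frac{3081874}{\left(- \frac{35}{4}\right) 1737} + \frac{\left(1440925 + 330 \left(-384 + \left(-21\right)^{2} + 8 \left(-21\right)\right)\right) - 792845}{-4776754} = - \frac{3081874}{- \frac{60795}{4}} + \left(\left(1440925 + 330 \left(-384 + 441 - 168\right)\right) - 792845\right) \left(- \frac{1}{4776754}\right) = \left(-3081874\right) \left(- \frac{4}{60795}\right) + \left(\left(1440925 + 330 \left(-111\right)\right) - 792845\right) \left(- \frac{1}{4776754}\right) = \frac{12327496}{60795} + \left(\left(1440925 - 36630\right) - 792845\right) \left(- \frac{1}{4776754}\right) = \frac{12327496}{60795} + \left(1404295 - 792845\right) \left(- \frac{1}{4776754}\right) = \frac{12327496}{60795} + 611450 \left(- \frac{1}{4776754}\right) = \frac{12327496}{60795} - \frac{305725}{2388377} = \frac{29424121362617}{145201379715}$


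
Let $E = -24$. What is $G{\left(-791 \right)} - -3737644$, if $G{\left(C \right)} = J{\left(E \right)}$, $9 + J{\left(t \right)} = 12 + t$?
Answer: $3737623$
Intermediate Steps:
$J{\left(t \right)} = 3 + t$ ($J{\left(t \right)} = -9 + \left(12 + t\right) = 3 + t$)
$G{\left(C \right)} = -21$ ($G{\left(C \right)} = 3 - 24 = -21$)
$G{\left(-791 \right)} - -3737644 = -21 - -3737644 = -21 + 3737644 = 3737623$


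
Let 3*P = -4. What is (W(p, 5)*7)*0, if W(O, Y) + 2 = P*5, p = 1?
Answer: 0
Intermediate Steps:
P = -4/3 (P = (1/3)*(-4) = -4/3 ≈ -1.3333)
W(O, Y) = -26/3 (W(O, Y) = -2 - 4/3*5 = -2 - 20/3 = -26/3)
(W(p, 5)*7)*0 = -26/3*7*0 = -182/3*0 = 0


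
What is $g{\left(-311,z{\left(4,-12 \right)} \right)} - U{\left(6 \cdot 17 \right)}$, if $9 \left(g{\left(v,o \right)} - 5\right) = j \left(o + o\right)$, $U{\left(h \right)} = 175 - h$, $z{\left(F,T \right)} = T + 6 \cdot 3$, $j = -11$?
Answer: $- \frac{248}{3} \approx -82.667$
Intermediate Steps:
$z{\left(F,T \right)} = 18 + T$ ($z{\left(F,T \right)} = T + 18 = 18 + T$)
$g{\left(v,o \right)} = 5 - \frac{22 o}{9}$ ($g{\left(v,o \right)} = 5 + \frac{\left(-11\right) \left(o + o\right)}{9} = 5 + \frac{\left(-11\right) 2 o}{9} = 5 + \frac{\left(-22\right) o}{9} = 5 - \frac{22 o}{9}$)
$g{\left(-311,z{\left(4,-12 \right)} \right)} - U{\left(6 \cdot 17 \right)} = \left(5 - \frac{22 \left(18 - 12\right)}{9}\right) - \left(175 - 6 \cdot 17\right) = \left(5 - \frac{44}{3}\right) - \left(175 - 102\right) = - \frac{29}{3} - 73 = - \frac{248}{3}$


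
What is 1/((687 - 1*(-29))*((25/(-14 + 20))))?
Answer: 3/8950 ≈ 0.00033520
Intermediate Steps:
1/((687 - 1*(-29))*((25/(-14 + 20)))) = 1/((687 + 29)*((25/6))) = 1/(716*(((⅙)*25))) = 1/(716*(25/6)) = (1/716)*(6/25) = 3/8950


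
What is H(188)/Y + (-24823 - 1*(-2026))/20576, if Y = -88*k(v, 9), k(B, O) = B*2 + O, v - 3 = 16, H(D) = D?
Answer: -261055/226336 ≈ -1.1534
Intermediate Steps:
v = 19 (v = 3 + 16 = 19)
k(B, O) = O + 2*B (k(B, O) = 2*B + O = O + 2*B)
Y = -4136 (Y = -88*(9 + 2*19) = -88*(9 + 38) = -88*47 = -4136)
H(188)/Y + (-24823 - 1*(-2026))/20576 = 188/(-4136) + (-24823 - 1*(-2026))/20576 = 188*(-1/4136) + (-24823 + 2026)*(1/20576) = -1/22 - 22797*1/20576 = -1/22 - 22797/20576 = -261055/226336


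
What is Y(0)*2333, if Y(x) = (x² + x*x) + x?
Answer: 0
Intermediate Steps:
Y(x) = x + 2*x² (Y(x) = (x² + x²) + x = 2*x² + x = x + 2*x²)
Y(0)*2333 = (0*(1 + 2*0))*2333 = (0*(1 + 0))*2333 = (0*1)*2333 = 0*2333 = 0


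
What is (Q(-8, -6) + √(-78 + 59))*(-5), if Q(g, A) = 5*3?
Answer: -75 - 5*I*√19 ≈ -75.0 - 21.794*I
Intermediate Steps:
Q(g, A) = 15
(Q(-8, -6) + √(-78 + 59))*(-5) = (15 + √(-78 + 59))*(-5) = (15 + √(-19))*(-5) = (15 + I*√19)*(-5) = -75 - 5*I*√19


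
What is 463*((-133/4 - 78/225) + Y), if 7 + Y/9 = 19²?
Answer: 437868823/300 ≈ 1.4596e+6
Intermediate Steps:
Y = 3186 (Y = -63 + 9*19² = -63 + 9*361 = -63 + 3249 = 3186)
463*((-133/4 - 78/225) + Y) = 463*((-133/4 - 78/225) + 3186) = 463*((-133*¼ - 78*1/225) + 3186) = 463*((-133/4 - 26/75) + 3186) = 463*(-10079/300 + 3186) = 463*(945721/300) = 437868823/300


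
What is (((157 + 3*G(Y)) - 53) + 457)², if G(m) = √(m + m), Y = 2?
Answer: 321489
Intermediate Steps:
G(m) = √2*√m (G(m) = √(2*m) = √2*√m)
(((157 + 3*G(Y)) - 53) + 457)² = (((157 + 3*(√2*√2)) - 53) + 457)² = (((157 + 3*2) - 53) + 457)² = (((157 + 6) - 53) + 457)² = ((163 - 53) + 457)² = (110 + 457)² = 567² = 321489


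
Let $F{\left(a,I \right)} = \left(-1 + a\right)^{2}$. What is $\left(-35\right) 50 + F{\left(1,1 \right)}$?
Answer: $-1750$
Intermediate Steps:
$\left(-35\right) 50 + F{\left(1,1 \right)} = \left(-35\right) 50 + \left(-1 + 1\right)^{2} = -1750 + 0^{2} = -1750 + 0 = -1750$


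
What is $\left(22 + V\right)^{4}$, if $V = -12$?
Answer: $10000$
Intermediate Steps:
$\left(22 + V\right)^{4} = \left(22 - 12\right)^{4} = 10^{4} = 10000$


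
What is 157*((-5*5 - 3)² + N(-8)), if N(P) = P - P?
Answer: 123088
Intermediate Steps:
N(P) = 0
157*((-5*5 - 3)² + N(-8)) = 157*((-5*5 - 3)² + 0) = 157*((-25 - 3)² + 0) = 157*((-28)² + 0) = 157*(784 + 0) = 157*784 = 123088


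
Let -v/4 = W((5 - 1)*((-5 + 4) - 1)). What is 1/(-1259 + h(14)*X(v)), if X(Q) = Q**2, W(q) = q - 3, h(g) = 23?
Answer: 1/43269 ≈ 2.3111e-5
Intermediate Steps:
W(q) = -3 + q
v = 44 (v = -4*(-3 + (5 - 1)*((-5 + 4) - 1)) = -4*(-3 + 4*(-1 - 1)) = -4*(-3 + 4*(-2)) = -4*(-3 - 8) = -4*(-11) = 44)
1/(-1259 + h(14)*X(v)) = 1/(-1259 + 23*44**2) = 1/(-1259 + 23*1936) = 1/(-1259 + 44528) = 1/43269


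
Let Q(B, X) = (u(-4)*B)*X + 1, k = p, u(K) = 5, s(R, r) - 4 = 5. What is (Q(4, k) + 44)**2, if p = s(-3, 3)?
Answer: 50625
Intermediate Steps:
s(R, r) = 9 (s(R, r) = 4 + 5 = 9)
p = 9
k = 9
Q(B, X) = 1 + 5*B*X (Q(B, X) = (5*B)*X + 1 = 5*B*X + 1 = 1 + 5*B*X)
(Q(4, k) + 44)**2 = ((1 + 5*4*9) + 44)**2 = ((1 + 180) + 44)**2 = (181 + 44)**2 = 225**2 = 50625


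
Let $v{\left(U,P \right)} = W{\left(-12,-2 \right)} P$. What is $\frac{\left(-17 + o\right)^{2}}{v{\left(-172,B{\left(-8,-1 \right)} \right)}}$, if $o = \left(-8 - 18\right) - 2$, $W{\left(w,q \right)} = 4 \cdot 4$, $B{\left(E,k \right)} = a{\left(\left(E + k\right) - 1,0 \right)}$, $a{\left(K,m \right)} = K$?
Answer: $- \frac{405}{32} \approx -12.656$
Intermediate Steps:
$B{\left(E,k \right)} = -1 + E + k$ ($B{\left(E,k \right)} = \left(E + k\right) - 1 = -1 + E + k$)
$W{\left(w,q \right)} = 16$
$o = -28$ ($o = -26 - 2 = -28$)
$v{\left(U,P \right)} = 16 P$
$\frac{\left(-17 + o\right)^{2}}{v{\left(-172,B{\left(-8,-1 \right)} \right)}} = \frac{\left(-17 - 28\right)^{2}}{16 \left(-1 - 8 - 1\right)} = \frac{\left(-45\right)^{2}}{16 \left(-10\right)} = \frac{2025}{-160} = 2025 \left(- \frac{1}{160}\right) = - \frac{405}{32}$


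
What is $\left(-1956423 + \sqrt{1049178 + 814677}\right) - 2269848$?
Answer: $-4226271 + 3 \sqrt{207095} \approx -4.2249 \cdot 10^{6}$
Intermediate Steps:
$\left(-1956423 + \sqrt{1049178 + 814677}\right) - 2269848 = \left(-1956423 + \sqrt{1863855}\right) - 2269848 = \left(-1956423 + 3 \sqrt{207095}\right) - 2269848 = -4226271 + 3 \sqrt{207095}$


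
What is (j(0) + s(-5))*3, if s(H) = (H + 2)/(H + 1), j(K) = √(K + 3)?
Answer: 9/4 + 3*√3 ≈ 7.4462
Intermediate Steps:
j(K) = √(3 + K)
s(H) = (2 + H)/(1 + H)
(j(0) + s(-5))*3 = (√(3 + 0) + (2 - 5)/(1 - 5))*3 = (√3 - 3/(-4))*3 = (√3 - ¼*(-3))*3 = (√3 + ¾)*3 = (¾ + √3)*3 = 9/4 + 3*√3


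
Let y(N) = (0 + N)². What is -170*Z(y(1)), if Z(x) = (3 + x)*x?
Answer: -680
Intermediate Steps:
y(N) = N²
Z(x) = x*(3 + x)
-170*Z(y(1)) = -170*1²*(3 + 1²) = -170*(3 + 1) = -170*4 = -680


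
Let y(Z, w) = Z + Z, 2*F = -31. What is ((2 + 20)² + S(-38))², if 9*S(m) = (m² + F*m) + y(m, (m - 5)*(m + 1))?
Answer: 39853969/81 ≈ 4.9202e+5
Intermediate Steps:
F = -31/2 (F = (½)*(-31) = -31/2 ≈ -15.500)
y(Z, w) = 2*Z
S(m) = -3*m/2 + m²/9 (S(m) = ((m² - 31*m/2) + 2*m)/9 = (m² - 27*m/2)/9 = -3*m/2 + m²/9)
((2 + 20)² + S(-38))² = ((2 + 20)² + (1/18)*(-38)*(-27 + 2*(-38)))² = (22² + (1/18)*(-38)*(-27 - 76))² = (484 + (1/18)*(-38)*(-103))² = (484 + 1957/9)² = (6313/9)² = 39853969/81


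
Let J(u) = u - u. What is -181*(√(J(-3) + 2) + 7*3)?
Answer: -3801 - 181*√2 ≈ -4057.0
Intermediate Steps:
J(u) = 0
-181*(√(J(-3) + 2) + 7*3) = -181*(√(0 + 2) + 7*3) = -181*(√2 + 21) = -181*(21 + √2) = -3801 - 181*√2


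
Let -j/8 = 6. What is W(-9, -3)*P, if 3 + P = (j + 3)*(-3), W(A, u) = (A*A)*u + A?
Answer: -33264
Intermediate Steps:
j = -48 (j = -8*6 = -48)
W(A, u) = A + u*A² (W(A, u) = A²*u + A = u*A² + A = A + u*A²)
P = 132 (P = -3 + (-48 + 3)*(-3) = -3 - 45*(-3) = -3 + 135 = 132)
W(-9, -3)*P = -9*(1 - 9*(-3))*132 = -9*(1 + 27)*132 = -9*28*132 = -252*132 = -33264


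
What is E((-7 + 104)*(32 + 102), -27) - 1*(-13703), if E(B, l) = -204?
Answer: 13499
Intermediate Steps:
E((-7 + 104)*(32 + 102), -27) - 1*(-13703) = -204 - 1*(-13703) = -204 + 13703 = 13499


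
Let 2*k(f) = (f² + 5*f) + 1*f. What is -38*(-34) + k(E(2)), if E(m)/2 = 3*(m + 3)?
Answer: 1832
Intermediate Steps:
E(m) = 18 + 6*m (E(m) = 2*(3*(m + 3)) = 2*(3*(3 + m)) = 2*(9 + 3*m) = 18 + 6*m)
k(f) = f²/2 + 3*f (k(f) = ((f² + 5*f) + 1*f)/2 = ((f² + 5*f) + f)/2 = (f² + 6*f)/2 = f²/2 + 3*f)
-38*(-34) + k(E(2)) = -38*(-34) + (18 + 6*2)*(6 + (18 + 6*2))/2 = 1292 + (18 + 12)*(6 + (18 + 12))/2 = 1292 + (½)*30*(6 + 30) = 1292 + (½)*30*36 = 1292 + 540 = 1832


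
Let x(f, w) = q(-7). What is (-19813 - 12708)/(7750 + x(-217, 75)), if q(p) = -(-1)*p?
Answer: -32521/7743 ≈ -4.2001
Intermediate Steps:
q(p) = p
x(f, w) = -7
(-19813 - 12708)/(7750 + x(-217, 75)) = (-19813 - 12708)/(7750 - 7) = -32521/7743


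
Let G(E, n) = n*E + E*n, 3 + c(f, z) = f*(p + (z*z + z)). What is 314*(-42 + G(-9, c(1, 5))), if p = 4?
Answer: -188400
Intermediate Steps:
c(f, z) = -3 + f*(4 + z + z²) (c(f, z) = -3 + f*(4 + (z*z + z)) = -3 + f*(4 + (z² + z)) = -3 + f*(4 + (z + z²)) = -3 + f*(4 + z + z²))
G(E, n) = 2*E*n (G(E, n) = E*n + E*n = 2*E*n)
314*(-42 + G(-9, c(1, 5))) = 314*(-42 + 2*(-9)*(-3 + 4*1 + 1*5 + 1*5²)) = 314*(-42 + 2*(-9)*(-3 + 4 + 5 + 1*25)) = 314*(-42 + 2*(-9)*(-3 + 4 + 5 + 25)) = 314*(-42 + 2*(-9)*31) = 314*(-42 - 558) = 314*(-600) = -188400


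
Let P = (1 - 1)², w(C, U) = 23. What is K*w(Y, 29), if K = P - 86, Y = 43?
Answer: -1978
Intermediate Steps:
P = 0 (P = 0² = 0)
K = -86 (K = 0 - 86 = -86)
K*w(Y, 29) = -86*23 = -1978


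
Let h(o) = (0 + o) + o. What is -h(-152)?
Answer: 304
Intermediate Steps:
h(o) = 2*o (h(o) = o + o = 2*o)
-h(-152) = -2*(-152) = -1*(-304) = 304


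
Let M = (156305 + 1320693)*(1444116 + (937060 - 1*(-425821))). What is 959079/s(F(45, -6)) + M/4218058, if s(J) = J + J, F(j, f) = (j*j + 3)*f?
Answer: 1293477969207403/1316034096 ≈ 9.8286e+5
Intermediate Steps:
F(j, f) = f*(3 + j²) (F(j, f) = (j² + 3)*f = (3 + j²)*f = f*(3 + j²))
M = 4145928955006 (M = 1476998*(1444116 + (937060 + 425821)) = 1476998*(1444116 + 1362881) = 1476998*2806997 = 4145928955006)
s(J) = 2*J
959079/s(F(45, -6)) + M/4218058 = 959079/((2*(-6*(3 + 45²)))) + 4145928955006/4218058 = 959079/((2*(-6*(3 + 2025)))) + 4145928955006*(1/4218058) = 959079/((2*(-6*2028))) + 2072964477503/2109029 = 959079/((2*(-12168))) + 2072964477503/2109029 = 959079/(-24336) + 2072964477503/2109029 = 959079*(-1/24336) + 2072964477503/2109029 = -319693/8112 + 2072964477503/2109029 = 1293477969207403/1316034096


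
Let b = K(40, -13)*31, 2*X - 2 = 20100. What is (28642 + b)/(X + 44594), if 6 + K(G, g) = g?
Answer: 9351/18215 ≈ 0.51337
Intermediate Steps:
X = 10051 (X = 1 + (½)*20100 = 1 + 10050 = 10051)
K(G, g) = -6 + g
b = -589 (b = (-6 - 13)*31 = -19*31 = -589)
(28642 + b)/(X + 44594) = (28642 - 589)/(10051 + 44594) = 28053/54645 = 28053*(1/54645) = 9351/18215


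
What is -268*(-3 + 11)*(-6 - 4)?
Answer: 21440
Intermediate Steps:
-268*(-3 + 11)*(-6 - 4) = -2144*(-10) = -268*(-80) = 21440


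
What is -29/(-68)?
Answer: 29/68 ≈ 0.42647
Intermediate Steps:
-29/(-68) = -1/68*(-29) = 29/68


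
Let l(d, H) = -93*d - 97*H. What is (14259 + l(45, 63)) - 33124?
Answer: -29161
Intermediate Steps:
l(d, H) = -97*H - 93*d
(14259 + l(45, 63)) - 33124 = (14259 + (-97*63 - 93*45)) - 33124 = (14259 + (-6111 - 4185)) - 33124 = (14259 - 10296) - 33124 = 3963 - 33124 = -29161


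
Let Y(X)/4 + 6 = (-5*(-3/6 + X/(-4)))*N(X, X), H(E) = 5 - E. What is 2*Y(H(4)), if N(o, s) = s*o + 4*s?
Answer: 102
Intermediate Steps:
N(o, s) = 4*s + o*s (N(o, s) = o*s + 4*s = 4*s + o*s)
Y(X) = -24 + 4*X*(4 + X)*(5/2 + 5*X/4) (Y(X) = -24 + 4*((-5*(-3/6 + X/(-4)))*(X*(4 + X))) = -24 + 4*((-5*(-3*1/6 + X*(-1/4)))*(X*(4 + X))) = -24 + 4*((-5*(-1/2 - X/4))*(X*(4 + X))) = -24 + 4*((5/2 + 5*X/4)*(X*(4 + X))) = -24 + 4*(X*(4 + X)*(5/2 + 5*X/4)) = -24 + 4*X*(4 + X)*(5/2 + 5*X/4))
2*Y(H(4)) = 2*(-24 + 5*(5 - 1*4)**3 + 30*(5 - 1*4)**2 + 40*(5 - 1*4)) = 2*(-24 + 5*(5 - 4)**3 + 30*(5 - 4)**2 + 40*(5 - 4)) = 2*(-24 + 5*1**3 + 30*1**2 + 40*1) = 2*(-24 + 5*1 + 30*1 + 40) = 2*(-24 + 5 + 30 + 40) = 2*51 = 102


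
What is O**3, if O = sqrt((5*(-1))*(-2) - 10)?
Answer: 0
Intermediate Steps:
O = 0 (O = sqrt(-5*(-2) - 10) = sqrt(10 - 10) = sqrt(0) = 0)
O**3 = 0**3 = 0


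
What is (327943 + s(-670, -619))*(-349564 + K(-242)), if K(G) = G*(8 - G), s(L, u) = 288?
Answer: -134595716784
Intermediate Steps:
(327943 + s(-670, -619))*(-349564 + K(-242)) = (327943 + 288)*(-349564 - 242*(8 - 1*(-242))) = 328231*(-349564 - 242*(8 + 242)) = 328231*(-349564 - 242*250) = 328231*(-349564 - 60500) = 328231*(-410064) = -134595716784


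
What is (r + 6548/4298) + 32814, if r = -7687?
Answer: 54001197/2149 ≈ 25129.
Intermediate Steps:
(r + 6548/4298) + 32814 = (-7687 + 6548/4298) + 32814 = (-7687 + 6548*(1/4298)) + 32814 = (-7687 + 3274/2149) + 32814 = -16516089/2149 + 32814 = 54001197/2149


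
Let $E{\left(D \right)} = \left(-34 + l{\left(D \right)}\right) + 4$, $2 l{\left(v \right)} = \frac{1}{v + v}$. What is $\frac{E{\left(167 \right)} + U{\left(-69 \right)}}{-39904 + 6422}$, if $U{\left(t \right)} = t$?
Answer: $\frac{66131}{22365976} \approx 0.0029568$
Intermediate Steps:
$l{\left(v \right)} = \frac{1}{4 v}$ ($l{\left(v \right)} = \frac{1}{2 \left(v + v\right)} = \frac{1}{2 \cdot 2 v} = \frac{\frac{1}{2} \frac{1}{v}}{2} = \frac{1}{4 v}$)
$E{\left(D \right)} = -30 + \frac{1}{4 D}$ ($E{\left(D \right)} = \left(-34 + \frac{1}{4 D}\right) + 4 = -30 + \frac{1}{4 D}$)
$\frac{E{\left(167 \right)} + U{\left(-69 \right)}}{-39904 + 6422} = \frac{\left(-30 + \frac{1}{4 \cdot 167}\right) - 69}{-39904 + 6422} = \frac{\left(-30 + \frac{1}{4} \cdot \frac{1}{167}\right) - 69}{-33482} = \left(\left(-30 + \frac{1}{668}\right) - 69\right) \left(- \frac{1}{33482}\right) = \left(- \frac{20039}{668} - 69\right) \left(- \frac{1}{33482}\right) = \left(- \frac{66131}{668}\right) \left(- \frac{1}{33482}\right) = \frac{66131}{22365976}$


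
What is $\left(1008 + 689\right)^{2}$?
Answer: $2879809$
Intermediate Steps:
$\left(1008 + 689\right)^{2} = 1697^{2} = 2879809$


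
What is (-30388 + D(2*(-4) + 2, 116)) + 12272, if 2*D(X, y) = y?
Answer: -18058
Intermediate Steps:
D(X, y) = y/2
(-30388 + D(2*(-4) + 2, 116)) + 12272 = (-30388 + (1/2)*116) + 12272 = (-30388 + 58) + 12272 = -30330 + 12272 = -18058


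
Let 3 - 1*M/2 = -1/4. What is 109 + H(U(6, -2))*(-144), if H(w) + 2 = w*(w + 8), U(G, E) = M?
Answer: -13175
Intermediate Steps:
M = 13/2 (M = 6 - (-2)/4 = 6 - 2*(-¼) = 6 + ½ = 13/2 ≈ 6.5000)
U(G, E) = 13/2
H(w) = -2 + w*(8 + w) (H(w) = -2 + w*(w + 8) = -2 + w*(8 + w))
109 + H(U(6, -2))*(-144) = 109 + (-2 + (13/2)² + 8*(13/2))*(-144) = 109 + (-2 + 169/4 + 52)*(-144) = 109 + (369/4)*(-144) = 109 - 13284 = -13175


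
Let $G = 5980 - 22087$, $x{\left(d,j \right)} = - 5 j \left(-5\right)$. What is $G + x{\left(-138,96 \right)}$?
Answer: $-13707$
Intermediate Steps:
$x{\left(d,j \right)} = 25 j$
$G = -16107$ ($G = 5980 - 22087 = -16107$)
$G + x{\left(-138,96 \right)} = -16107 + 25 \cdot 96 = -16107 + 2400 = -13707$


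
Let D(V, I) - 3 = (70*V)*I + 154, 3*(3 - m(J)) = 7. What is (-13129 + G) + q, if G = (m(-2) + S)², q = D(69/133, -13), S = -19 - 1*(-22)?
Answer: -2296643/171 ≈ -13431.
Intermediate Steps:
m(J) = ⅔ (m(J) = 3 - ⅓*7 = 3 - 7/3 = ⅔)
S = 3 (S = -19 + 22 = 3)
D(V, I) = 157 + 70*I*V (D(V, I) = 3 + ((70*V)*I + 154) = 3 + (70*I*V + 154) = 3 + (154 + 70*I*V) = 157 + 70*I*V)
q = -5987/19 (q = 157 + 70*(-13)*(69/133) = 157 - 8970/19 = -5987/19 ≈ -315.11)
G = 121/9 (G = (⅔ + 3)² = (11/3)² = 121/9 ≈ 13.444)
(-13129 + G) + q = (-13129 + 121/9) - 5987/19 = -118040/9 - 5987/19 = -2296643/171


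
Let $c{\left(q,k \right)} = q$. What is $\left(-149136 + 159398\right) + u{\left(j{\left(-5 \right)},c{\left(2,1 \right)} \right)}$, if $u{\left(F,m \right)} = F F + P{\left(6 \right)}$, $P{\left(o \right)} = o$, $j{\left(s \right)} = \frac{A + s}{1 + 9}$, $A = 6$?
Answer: $\frac{1026801}{100} \approx 10268.0$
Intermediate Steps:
$j{\left(s \right)} = \frac{3}{5} + \frac{s}{10}$ ($j{\left(s \right)} = \frac{6 + s}{1 + 9} = \frac{6 + s}{10} = \left(6 + s\right) \frac{1}{10} = \frac{3}{5} + \frac{s}{10}$)
$u{\left(F,m \right)} = 6 + F^{2}$ ($u{\left(F,m \right)} = F F + 6 = F^{2} + 6 = 6 + F^{2}$)
$\left(-149136 + 159398\right) + u{\left(j{\left(-5 \right)},c{\left(2,1 \right)} \right)} = \left(-149136 + 159398\right) + \left(6 + \left(\frac{3}{5} + \frac{1}{10} \left(-5\right)\right)^{2}\right) = 10262 + \left(6 + \left(\frac{3}{5} - \frac{1}{2}\right)^{2}\right) = 10262 + \left(6 + \left(\frac{1}{10}\right)^{2}\right) = 10262 + \left(6 + \frac{1}{100}\right) = 10262 + \frac{601}{100} = \frac{1026801}{100}$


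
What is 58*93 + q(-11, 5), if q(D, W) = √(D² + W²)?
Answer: 5394 + √146 ≈ 5406.1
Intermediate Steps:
58*93 + q(-11, 5) = 58*93 + √((-11)² + 5²) = 5394 + √(121 + 25) = 5394 + √146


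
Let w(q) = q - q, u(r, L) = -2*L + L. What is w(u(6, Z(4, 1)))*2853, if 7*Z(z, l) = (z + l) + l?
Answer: 0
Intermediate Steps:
Z(z, l) = z/7 + 2*l/7 (Z(z, l) = ((z + l) + l)/7 = ((l + z) + l)/7 = (z + 2*l)/7 = z/7 + 2*l/7)
u(r, L) = -L
w(q) = 0
w(u(6, Z(4, 1)))*2853 = 0*2853 = 0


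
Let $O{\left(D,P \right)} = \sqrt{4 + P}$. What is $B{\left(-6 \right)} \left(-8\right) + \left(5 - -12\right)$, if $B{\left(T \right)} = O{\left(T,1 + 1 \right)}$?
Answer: $17 - 8 \sqrt{6} \approx -2.5959$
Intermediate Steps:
$B{\left(T \right)} = \sqrt{6}$ ($B{\left(T \right)} = \sqrt{4 + \left(1 + 1\right)} = \sqrt{4 + 2} = \sqrt{6}$)
$B{\left(-6 \right)} \left(-8\right) + \left(5 - -12\right) = \sqrt{6} \left(-8\right) + \left(5 - -12\right) = - 8 \sqrt{6} + \left(5 + 12\right) = - 8 \sqrt{6} + 17 = 17 - 8 \sqrt{6}$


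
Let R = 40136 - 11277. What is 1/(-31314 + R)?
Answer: -1/2455 ≈ -0.00040733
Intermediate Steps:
R = 28859
1/(-31314 + R) = 1/(-31314 + 28859) = 1/(-2455) = -1/2455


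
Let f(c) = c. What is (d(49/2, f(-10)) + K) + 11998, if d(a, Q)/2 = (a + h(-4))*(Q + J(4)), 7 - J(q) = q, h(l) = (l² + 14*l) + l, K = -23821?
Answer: -11550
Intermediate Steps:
h(l) = l² + 15*l
J(q) = 7 - q
d(a, Q) = 2*(-44 + a)*(3 + Q) (d(a, Q) = 2*((a - 4*(15 - 4))*(Q + (7 - 1*4))) = 2*((a - 4*11)*(Q + (7 - 4))) = 2*((a - 44)*(Q + 3)) = 2*((-44 + a)*(3 + Q)) = 2*(-44 + a)*(3 + Q))
(d(49/2, f(-10)) + K) + 11998 = ((-264 - 88*(-10) + 6*(49/2) + 2*(-10)*(49/2)) - 23821) + 11998 = ((-264 + 880 + 6*(49*(½)) + 2*(-10)*(49*(½))) - 23821) + 11998 = ((-264 + 880 + 6*(49/2) + 2*(-10)*(49/2)) - 23821) + 11998 = ((-264 + 880 + 147 - 490) - 23821) + 11998 = (273 - 23821) + 11998 = -23548 + 11998 = -11550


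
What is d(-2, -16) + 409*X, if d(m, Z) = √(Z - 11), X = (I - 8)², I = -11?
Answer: 147649 + 3*I*√3 ≈ 1.4765e+5 + 5.1962*I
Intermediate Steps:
X = 361 (X = (-11 - 8)² = (-19)² = 361)
d(m, Z) = √(-11 + Z)
d(-2, -16) + 409*X = √(-11 - 16) + 409*361 = √(-27) + 147649 = 3*I*√3 + 147649 = 147649 + 3*I*√3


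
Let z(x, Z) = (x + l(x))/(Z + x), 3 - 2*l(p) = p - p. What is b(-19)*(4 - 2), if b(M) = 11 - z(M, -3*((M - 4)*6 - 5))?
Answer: 1811/82 ≈ 22.085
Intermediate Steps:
l(p) = 3/2 (l(p) = 3/2 - (p - p)/2 = 3/2 - 1/2*0 = 3/2 + 0 = 3/2)
z(x, Z) = (3/2 + x)/(Z + x) (z(x, Z) = (x + 3/2)/(Z + x) = (3/2 + x)/(Z + x))
b(M) = 11 - (3/2 + M)/(87 - 17*M) (b(M) = 11 - (3/2 + M)/(-3*((M - 4)*6 - 5) + M) = 11 - (3/2 + M)/(-3*((-4 + M)*6 - 5) + M) = 11 - (3/2 + M)/(-3*((-24 + 6*M) - 5) + M) = 11 - (3/2 + M)/(-3*(-29 + 6*M) + M) = 11 - (3/2 + M)/((87 - 18*M) + M) = 11 - (3/2 + M)/(87 - 17*M))
b(-19)*(4 - 2) = ((-1911 + 376*(-19))/(2*(-87 + 17*(-19))))*(4 - 2) = ((-1911 - 7144)/(2*(-87 - 323)))*2 = ((1/2)*(-9055)/(-410))*2 = ((1/2)*(-1/410)*(-9055))*2 = (1811/164)*2 = 1811/82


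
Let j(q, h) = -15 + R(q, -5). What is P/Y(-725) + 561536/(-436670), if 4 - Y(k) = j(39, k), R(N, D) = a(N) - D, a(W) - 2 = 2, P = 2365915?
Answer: 103311848769/436670 ≈ 2.3659e+5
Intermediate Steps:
a(W) = 4 (a(W) = 2 + 2 = 4)
R(N, D) = 4 - D
j(q, h) = -6 (j(q, h) = -15 + (4 - 1*(-5)) = -15 + (4 + 5) = -15 + 9 = -6)
Y(k) = 10 (Y(k) = 4 - 1*(-6) = 4 + 6 = 10)
P/Y(-725) + 561536/(-436670) = 2365915/10 + 561536/(-436670) = 2365915*(⅒) + 561536*(-1/436670) = 473183/2 - 280768/218335 = 103311848769/436670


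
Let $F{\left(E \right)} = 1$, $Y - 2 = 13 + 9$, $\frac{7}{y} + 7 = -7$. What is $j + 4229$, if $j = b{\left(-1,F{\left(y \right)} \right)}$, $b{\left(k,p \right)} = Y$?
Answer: $4253$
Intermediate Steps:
$y = - \frac{1}{2}$ ($y = \frac{7}{-7 - 7} = \frac{7}{-14} = 7 \left(- \frac{1}{14}\right) = - \frac{1}{2} \approx -0.5$)
$Y = 24$ ($Y = 2 + \left(13 + 9\right) = 2 + 22 = 24$)
$b{\left(k,p \right)} = 24$
$j = 24$
$j + 4229 = 24 + 4229 = 4253$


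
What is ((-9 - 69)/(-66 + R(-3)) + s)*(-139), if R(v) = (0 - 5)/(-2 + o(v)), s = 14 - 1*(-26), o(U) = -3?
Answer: -28634/5 ≈ -5726.8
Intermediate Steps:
s = 40 (s = 14 + 26 = 40)
R(v) = 1 (R(v) = (0 - 5)/(-2 - 3) = -5/(-5) = -5*(-1/5) = 1)
((-9 - 69)/(-66 + R(-3)) + s)*(-139) = ((-9 - 69)/(-66 + 1) + 40)*(-139) = (-78/(-65) + 40)*(-139) = (-78*(-1/65) + 40)*(-139) = (6/5 + 40)*(-139) = (206/5)*(-139) = -28634/5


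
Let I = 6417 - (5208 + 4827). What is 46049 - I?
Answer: 49667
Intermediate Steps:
I = -3618 (I = 6417 - 1*10035 = 6417 - 10035 = -3618)
46049 - I = 46049 - 1*(-3618) = 46049 + 3618 = 49667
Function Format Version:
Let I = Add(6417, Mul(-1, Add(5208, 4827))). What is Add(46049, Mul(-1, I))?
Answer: 49667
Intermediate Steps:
I = -3618 (I = Add(6417, Mul(-1, 10035)) = Add(6417, -10035) = -3618)
Add(46049, Mul(-1, I)) = Add(46049, Mul(-1, -3618)) = Add(46049, 3618) = 49667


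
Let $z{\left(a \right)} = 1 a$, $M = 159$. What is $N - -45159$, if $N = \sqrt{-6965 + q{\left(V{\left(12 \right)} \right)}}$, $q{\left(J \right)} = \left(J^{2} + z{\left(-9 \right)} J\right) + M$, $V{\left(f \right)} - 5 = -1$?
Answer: $45159 + i \sqrt{6826} \approx 45159.0 + 82.62 i$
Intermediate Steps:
$z{\left(a \right)} = a$
$V{\left(f \right)} = 4$ ($V{\left(f \right)} = 5 - 1 = 4$)
$q{\left(J \right)} = 159 + J^{2} - 9 J$ ($q{\left(J \right)} = \left(J^{2} - 9 J\right) + 159 = 159 + J^{2} - 9 J$)
$N = i \sqrt{6826}$ ($N = \sqrt{-6965 + \left(159 + 4^{2} - 36\right)} = \sqrt{-6965 + \left(159 + 16 - 36\right)} = \sqrt{-6965 + 139} = \sqrt{-6826} = i \sqrt{6826} \approx 82.62 i$)
$N - -45159 = i \sqrt{6826} - -45159 = i \sqrt{6826} + 45159 = 45159 + i \sqrt{6826}$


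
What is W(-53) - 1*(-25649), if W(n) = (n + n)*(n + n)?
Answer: 36885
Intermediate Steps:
W(n) = 4*n² (W(n) = (2*n)*(2*n) = 4*n²)
W(-53) - 1*(-25649) = 4*(-53)² - 1*(-25649) = 4*2809 + 25649 = 11236 + 25649 = 36885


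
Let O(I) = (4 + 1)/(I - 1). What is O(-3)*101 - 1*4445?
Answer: -18285/4 ≈ -4571.3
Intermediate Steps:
O(I) = 5/(-1 + I)
O(-3)*101 - 1*4445 = (5/(-1 - 3))*101 - 1*4445 = (5/(-4))*101 - 4445 = (5*(-¼))*101 - 4445 = -5/4*101 - 4445 = -505/4 - 4445 = -18285/4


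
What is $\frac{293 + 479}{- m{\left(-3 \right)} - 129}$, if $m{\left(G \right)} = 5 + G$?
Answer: $- \frac{772}{131} \approx -5.8931$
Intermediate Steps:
$\frac{293 + 479}{- m{\left(-3 \right)} - 129} = \frac{293 + 479}{- (5 - 3) - 129} = \frac{772}{\left(-1\right) 2 - 129} = \frac{772}{-2 - 129} = \frac{772}{-131} = 772 \left(- \frac{1}{131}\right) = - \frac{772}{131}$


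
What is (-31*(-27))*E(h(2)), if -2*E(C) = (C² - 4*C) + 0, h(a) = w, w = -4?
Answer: -13392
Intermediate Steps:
h(a) = -4
E(C) = 2*C - C²/2 (E(C) = -((C² - 4*C) + 0)/2 = -(C² - 4*C)/2 = 2*C - C²/2)
(-31*(-27))*E(h(2)) = (-31*(-27))*((½)*(-4)*(4 - 1*(-4))) = 837*((½)*(-4)*(4 + 4)) = 837*((½)*(-4)*8) = 837*(-16) = -13392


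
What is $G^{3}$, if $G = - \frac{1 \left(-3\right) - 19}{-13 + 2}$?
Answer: $-8$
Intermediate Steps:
$G = -2$ ($G = - \frac{-3 - 19}{-11} = - \frac{\left(-22\right) \left(-1\right)}{11} = \left(-1\right) 2 = -2$)
$G^{3} = \left(-2\right)^{3} = -8$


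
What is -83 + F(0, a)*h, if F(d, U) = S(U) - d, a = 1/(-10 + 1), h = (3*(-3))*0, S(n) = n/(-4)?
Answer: -83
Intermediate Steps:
S(n) = -n/4 (S(n) = n*(-¼) = -n/4)
h = 0 (h = -9*0 = 0)
a = -⅑ (a = 1/(-9) = -⅑ ≈ -0.11111)
F(d, U) = -d - U/4 (F(d, U) = -U/4 - d = -d - U/4)
-83 + F(0, a)*h = -83 + (-1*0 - ¼*(-⅑))*0 = -83 + (0 + 1/36)*0 = -83 + (1/36)*0 = -83 + 0 = -83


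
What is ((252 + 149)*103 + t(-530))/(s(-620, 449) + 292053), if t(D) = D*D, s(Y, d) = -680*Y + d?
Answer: 107401/238034 ≈ 0.45120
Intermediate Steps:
s(Y, d) = d - 680*Y
t(D) = D²
((252 + 149)*103 + t(-530))/(s(-620, 449) + 292053) = ((252 + 149)*103 + (-530)²)/((449 - 680*(-620)) + 292053) = (401*103 + 280900)/((449 + 421600) + 292053) = (41303 + 280900)/(422049 + 292053) = 322203/714102 = 322203*(1/714102) = 107401/238034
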